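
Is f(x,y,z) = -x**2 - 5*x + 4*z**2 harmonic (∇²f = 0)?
No, ∇²f = 6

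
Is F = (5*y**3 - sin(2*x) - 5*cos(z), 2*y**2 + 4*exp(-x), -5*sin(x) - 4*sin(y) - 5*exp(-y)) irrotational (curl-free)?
No, ∇×F = (-4*cos(y) + 5*exp(-y), 5*sin(z) + 5*cos(x), -15*y**2 - 4*exp(-x))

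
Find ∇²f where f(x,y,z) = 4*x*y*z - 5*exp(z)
-5*exp(z)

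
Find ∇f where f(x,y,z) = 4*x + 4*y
(4, 4, 0)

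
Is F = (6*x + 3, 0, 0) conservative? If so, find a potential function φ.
Yes, F is conservative. φ = 3*x*(x + 1)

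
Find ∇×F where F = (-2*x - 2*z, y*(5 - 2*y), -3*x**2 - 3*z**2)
(0, 6*x - 2, 0)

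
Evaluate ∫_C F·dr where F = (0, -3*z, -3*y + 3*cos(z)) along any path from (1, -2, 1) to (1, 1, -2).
-3*sin(2) - 3*sin(1)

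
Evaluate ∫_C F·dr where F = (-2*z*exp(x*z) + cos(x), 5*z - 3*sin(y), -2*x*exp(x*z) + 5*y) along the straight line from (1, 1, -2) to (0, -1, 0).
-sin(1) + 2*exp(-2) + 8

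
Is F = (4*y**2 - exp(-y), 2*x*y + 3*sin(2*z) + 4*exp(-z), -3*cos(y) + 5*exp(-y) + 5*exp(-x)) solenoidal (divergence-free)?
No, ∇·F = 2*x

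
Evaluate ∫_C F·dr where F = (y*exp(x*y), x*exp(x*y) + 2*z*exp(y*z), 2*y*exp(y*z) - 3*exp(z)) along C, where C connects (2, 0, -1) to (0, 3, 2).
-3*exp(2) - 2 + 3*exp(-1) + 2*exp(6)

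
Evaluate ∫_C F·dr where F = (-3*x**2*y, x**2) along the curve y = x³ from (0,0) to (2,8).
-64/5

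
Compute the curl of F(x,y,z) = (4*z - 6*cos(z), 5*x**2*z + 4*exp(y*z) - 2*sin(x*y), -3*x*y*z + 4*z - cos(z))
(-5*x**2 - 3*x*z - 4*y*exp(y*z), 3*y*z + 6*sin(z) + 4, 10*x*z - 2*y*cos(x*y))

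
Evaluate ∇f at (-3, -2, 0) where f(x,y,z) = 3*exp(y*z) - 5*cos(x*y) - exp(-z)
(-10*sin(6), -15*sin(6), -5)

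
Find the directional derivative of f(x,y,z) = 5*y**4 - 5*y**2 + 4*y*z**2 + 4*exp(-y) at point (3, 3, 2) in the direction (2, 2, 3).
4*sqrt(17)*(-2 + 299*exp(3))*exp(-3)/17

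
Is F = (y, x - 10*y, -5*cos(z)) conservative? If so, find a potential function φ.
Yes, F is conservative. φ = x*y - 5*y**2 - 5*sin(z)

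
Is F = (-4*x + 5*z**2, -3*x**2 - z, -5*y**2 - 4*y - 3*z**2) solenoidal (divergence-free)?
No, ∇·F = -6*z - 4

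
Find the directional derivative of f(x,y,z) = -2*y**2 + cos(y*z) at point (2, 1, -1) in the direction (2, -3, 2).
sqrt(17)*(5*sin(1) + 12)/17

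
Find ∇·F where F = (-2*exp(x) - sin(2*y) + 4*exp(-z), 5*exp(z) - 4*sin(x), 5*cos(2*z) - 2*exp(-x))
-2*exp(x) - 10*sin(2*z)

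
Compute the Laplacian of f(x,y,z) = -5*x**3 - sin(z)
-30*x + sin(z)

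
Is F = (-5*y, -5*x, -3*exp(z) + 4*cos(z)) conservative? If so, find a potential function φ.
Yes, F is conservative. φ = -5*x*y - 3*exp(z) + 4*sin(z)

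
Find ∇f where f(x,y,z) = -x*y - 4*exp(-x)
(-y + 4*exp(-x), -x, 0)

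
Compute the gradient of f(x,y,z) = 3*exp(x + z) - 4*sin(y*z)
(3*exp(x + z), -4*z*cos(y*z), -4*y*cos(y*z) + 3*exp(x + z))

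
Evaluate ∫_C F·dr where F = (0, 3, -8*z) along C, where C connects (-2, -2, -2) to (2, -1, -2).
3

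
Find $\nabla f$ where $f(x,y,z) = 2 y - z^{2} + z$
(0, 2, 1 - 2*z)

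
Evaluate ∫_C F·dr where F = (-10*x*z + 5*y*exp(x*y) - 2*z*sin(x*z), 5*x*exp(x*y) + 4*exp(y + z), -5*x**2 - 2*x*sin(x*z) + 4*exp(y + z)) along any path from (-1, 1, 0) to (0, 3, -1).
-4*E - 5*exp(-1) + 5 + 4*exp(2)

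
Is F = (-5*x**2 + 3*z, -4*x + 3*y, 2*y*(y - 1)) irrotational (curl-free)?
No, ∇×F = (4*y - 2, 3, -4)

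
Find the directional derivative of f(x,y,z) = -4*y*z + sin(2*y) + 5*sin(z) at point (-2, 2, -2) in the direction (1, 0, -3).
3*sqrt(10)*(8 - 5*cos(2))/10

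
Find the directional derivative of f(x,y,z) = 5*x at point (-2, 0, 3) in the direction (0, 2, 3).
0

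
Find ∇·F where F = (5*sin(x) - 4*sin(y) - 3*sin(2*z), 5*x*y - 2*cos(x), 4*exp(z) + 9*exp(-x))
5*x + 4*exp(z) + 5*cos(x)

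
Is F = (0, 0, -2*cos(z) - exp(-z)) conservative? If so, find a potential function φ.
Yes, F is conservative. φ = -2*sin(z) + exp(-z)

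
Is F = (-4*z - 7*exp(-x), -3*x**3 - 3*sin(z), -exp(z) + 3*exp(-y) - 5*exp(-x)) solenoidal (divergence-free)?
No, ∇·F = -exp(z) + 7*exp(-x)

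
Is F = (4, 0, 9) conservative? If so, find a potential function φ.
Yes, F is conservative. φ = 4*x + 9*z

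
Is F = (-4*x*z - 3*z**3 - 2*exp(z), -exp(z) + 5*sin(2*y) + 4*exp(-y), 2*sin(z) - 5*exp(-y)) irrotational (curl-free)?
No, ∇×F = (exp(z) + 5*exp(-y), -4*x - 9*z**2 - 2*exp(z), 0)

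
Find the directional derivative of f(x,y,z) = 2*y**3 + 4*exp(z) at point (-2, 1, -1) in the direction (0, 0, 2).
4*exp(-1)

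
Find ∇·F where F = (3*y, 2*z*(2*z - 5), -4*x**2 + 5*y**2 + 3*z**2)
6*z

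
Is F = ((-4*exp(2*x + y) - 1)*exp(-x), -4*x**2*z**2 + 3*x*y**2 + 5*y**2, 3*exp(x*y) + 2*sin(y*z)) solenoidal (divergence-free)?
No, ∇·F = (2*y*(3*x + cos(y*z) + 5)*exp(x) - 4*exp(2*x + y) + 1)*exp(-x)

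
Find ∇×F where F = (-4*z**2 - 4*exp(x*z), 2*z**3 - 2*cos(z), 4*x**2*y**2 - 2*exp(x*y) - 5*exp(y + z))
(8*x**2*y - 2*x*exp(x*y) - 6*z**2 - 5*exp(y + z) - 2*sin(z), -8*x*y**2 - 4*x*exp(x*z) + 2*y*exp(x*y) - 8*z, 0)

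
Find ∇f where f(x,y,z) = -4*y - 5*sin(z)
(0, -4, -5*cos(z))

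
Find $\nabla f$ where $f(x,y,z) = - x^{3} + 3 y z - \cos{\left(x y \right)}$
(-3*x**2 + y*sin(x*y), x*sin(x*y) + 3*z, 3*y)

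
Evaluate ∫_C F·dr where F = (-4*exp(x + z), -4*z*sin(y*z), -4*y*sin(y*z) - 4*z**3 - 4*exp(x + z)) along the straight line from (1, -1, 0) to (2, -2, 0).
4*E*(1 - E)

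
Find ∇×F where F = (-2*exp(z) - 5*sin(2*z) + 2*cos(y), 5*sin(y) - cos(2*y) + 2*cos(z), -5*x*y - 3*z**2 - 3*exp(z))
(-5*x + 2*sin(z), 5*y - 2*exp(z) - 10*cos(2*z), 2*sin(y))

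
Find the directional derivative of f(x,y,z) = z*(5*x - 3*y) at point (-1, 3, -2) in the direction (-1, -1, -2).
16*sqrt(6)/3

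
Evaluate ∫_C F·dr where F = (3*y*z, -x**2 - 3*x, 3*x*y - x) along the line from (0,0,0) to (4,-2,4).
-148/3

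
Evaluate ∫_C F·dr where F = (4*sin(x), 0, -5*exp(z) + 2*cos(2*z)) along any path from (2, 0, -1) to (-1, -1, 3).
-5*exp(3) - 4*cos(1) + 4*cos(2) + sin(6) + sin(2) + 5*exp(-1)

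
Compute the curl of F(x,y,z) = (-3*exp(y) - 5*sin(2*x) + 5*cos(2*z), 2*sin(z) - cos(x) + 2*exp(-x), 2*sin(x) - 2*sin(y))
(-2*cos(y) - 2*cos(z), -10*sin(2*z) - 2*cos(x), 3*exp(y) + sin(x) - 2*exp(-x))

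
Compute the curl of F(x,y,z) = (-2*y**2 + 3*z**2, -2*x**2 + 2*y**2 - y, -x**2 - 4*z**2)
(0, 2*x + 6*z, -4*x + 4*y)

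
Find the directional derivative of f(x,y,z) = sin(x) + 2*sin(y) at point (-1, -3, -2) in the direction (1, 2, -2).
4*cos(3)/3 + cos(1)/3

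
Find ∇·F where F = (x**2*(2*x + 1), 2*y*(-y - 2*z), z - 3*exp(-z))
6*x**2 + 2*x - 4*y - 4*z + 1 + 3*exp(-z)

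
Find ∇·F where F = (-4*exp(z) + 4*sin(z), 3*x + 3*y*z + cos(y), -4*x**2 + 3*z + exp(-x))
3*z - sin(y) + 3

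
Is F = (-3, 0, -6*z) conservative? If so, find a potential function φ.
Yes, F is conservative. φ = -3*x - 3*z**2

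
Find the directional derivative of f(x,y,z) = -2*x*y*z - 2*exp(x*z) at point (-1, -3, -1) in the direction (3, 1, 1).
2*sqrt(11)*(-13 + 4*E)/11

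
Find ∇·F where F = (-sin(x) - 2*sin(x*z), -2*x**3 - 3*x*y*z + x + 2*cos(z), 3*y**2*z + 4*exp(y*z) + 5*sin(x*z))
-3*x*z + 5*x*cos(x*z) + 3*y**2 + 4*y*exp(y*z) - 2*z*cos(x*z) - cos(x)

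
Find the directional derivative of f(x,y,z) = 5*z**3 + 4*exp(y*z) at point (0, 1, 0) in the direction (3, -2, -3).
-6*sqrt(22)/11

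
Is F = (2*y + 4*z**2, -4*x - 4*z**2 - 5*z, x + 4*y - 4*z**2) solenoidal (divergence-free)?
No, ∇·F = -8*z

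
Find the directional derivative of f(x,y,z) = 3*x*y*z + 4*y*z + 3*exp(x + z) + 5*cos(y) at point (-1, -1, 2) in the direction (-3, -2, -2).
sqrt(17)*(-15*E - 10*sin(1) + 16)/17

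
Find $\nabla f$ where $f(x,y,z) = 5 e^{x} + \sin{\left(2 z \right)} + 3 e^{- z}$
(5*exp(x), 0, 2*cos(2*z) - 3*exp(-z))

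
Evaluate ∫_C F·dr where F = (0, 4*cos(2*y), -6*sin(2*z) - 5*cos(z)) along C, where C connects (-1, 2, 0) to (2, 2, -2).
-3 + 3*cos(4) + 5*sin(2)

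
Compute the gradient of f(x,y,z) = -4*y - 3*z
(0, -4, -3)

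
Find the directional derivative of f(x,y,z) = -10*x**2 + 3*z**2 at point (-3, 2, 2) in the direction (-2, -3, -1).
-66*sqrt(14)/7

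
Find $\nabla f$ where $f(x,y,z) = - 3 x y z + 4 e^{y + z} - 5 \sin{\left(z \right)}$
(-3*y*z, -3*x*z + 4*exp(y + z), -3*x*y + 4*exp(y + z) - 5*cos(z))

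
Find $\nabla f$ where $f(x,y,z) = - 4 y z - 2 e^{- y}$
(0, -4*z + 2*exp(-y), -4*y)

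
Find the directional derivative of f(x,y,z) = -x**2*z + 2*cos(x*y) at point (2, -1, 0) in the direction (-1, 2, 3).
sqrt(14)*(-6 + 5*sin(2))/7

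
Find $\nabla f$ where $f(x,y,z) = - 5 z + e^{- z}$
(0, 0, -5 - exp(-z))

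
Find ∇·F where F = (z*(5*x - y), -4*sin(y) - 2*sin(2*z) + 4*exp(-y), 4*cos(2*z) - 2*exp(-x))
5*z - 8*sin(2*z) - 4*cos(y) - 4*exp(-y)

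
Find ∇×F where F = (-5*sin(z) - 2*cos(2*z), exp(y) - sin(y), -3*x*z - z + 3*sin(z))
(0, 3*z + 4*sin(2*z) - 5*cos(z), 0)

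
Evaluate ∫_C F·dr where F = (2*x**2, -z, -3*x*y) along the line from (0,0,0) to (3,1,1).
29/2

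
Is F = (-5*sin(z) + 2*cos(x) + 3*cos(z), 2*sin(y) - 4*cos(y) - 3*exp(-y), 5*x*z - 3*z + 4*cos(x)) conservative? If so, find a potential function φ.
No, ∇×F = (0, -5*z + 4*sin(x) - 3*sin(z) - 5*cos(z), 0) ≠ 0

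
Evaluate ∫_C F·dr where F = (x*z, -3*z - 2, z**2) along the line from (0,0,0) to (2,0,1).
5/3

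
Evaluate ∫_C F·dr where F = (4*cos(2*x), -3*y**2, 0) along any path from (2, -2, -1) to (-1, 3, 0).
-35 - 2*sin(2) - 2*sin(4)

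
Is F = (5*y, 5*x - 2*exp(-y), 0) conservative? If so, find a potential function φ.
Yes, F is conservative. φ = 5*x*y + 2*exp(-y)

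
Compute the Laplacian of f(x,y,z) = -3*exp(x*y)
3*(-x**2 - y**2)*exp(x*y)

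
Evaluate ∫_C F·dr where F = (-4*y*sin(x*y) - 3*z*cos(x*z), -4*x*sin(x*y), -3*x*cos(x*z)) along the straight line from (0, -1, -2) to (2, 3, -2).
-4 + 3*sin(4) + 4*cos(6)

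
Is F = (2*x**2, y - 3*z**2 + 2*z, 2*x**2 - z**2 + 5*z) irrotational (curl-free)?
No, ∇×F = (6*z - 2, -4*x, 0)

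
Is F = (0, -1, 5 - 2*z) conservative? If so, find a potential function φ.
Yes, F is conservative. φ = -y - z**2 + 5*z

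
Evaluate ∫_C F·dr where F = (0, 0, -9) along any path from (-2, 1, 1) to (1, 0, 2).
-9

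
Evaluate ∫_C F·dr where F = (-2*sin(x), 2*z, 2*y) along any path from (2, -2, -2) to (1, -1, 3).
-14 - 2*cos(2) + 2*cos(1)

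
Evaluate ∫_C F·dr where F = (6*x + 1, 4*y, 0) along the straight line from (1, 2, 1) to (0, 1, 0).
-10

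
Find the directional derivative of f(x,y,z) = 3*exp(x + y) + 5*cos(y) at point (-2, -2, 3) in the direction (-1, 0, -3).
-3*sqrt(10)*exp(-4)/10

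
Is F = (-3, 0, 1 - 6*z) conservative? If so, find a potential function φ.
Yes, F is conservative. φ = -3*x - 3*z**2 + z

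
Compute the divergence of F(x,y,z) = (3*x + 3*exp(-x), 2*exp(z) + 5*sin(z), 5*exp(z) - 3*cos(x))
5*exp(z) + 3 - 3*exp(-x)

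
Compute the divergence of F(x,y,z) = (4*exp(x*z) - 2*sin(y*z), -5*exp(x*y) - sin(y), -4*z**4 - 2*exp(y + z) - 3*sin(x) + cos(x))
-5*x*exp(x*y) - 16*z**3 + 4*z*exp(x*z) - 2*exp(y + z) - cos(y)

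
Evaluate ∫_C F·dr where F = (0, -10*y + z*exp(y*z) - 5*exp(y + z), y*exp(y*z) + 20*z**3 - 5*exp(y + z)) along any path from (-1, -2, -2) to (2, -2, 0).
-79 - exp(4) - 5*exp(-2) + 5*exp(-4)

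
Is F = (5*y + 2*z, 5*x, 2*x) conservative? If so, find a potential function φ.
Yes, F is conservative. φ = x*(5*y + 2*z)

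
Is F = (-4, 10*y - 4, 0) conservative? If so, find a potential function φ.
Yes, F is conservative. φ = -4*x + 5*y**2 - 4*y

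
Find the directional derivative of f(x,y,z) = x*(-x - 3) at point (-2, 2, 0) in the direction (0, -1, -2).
0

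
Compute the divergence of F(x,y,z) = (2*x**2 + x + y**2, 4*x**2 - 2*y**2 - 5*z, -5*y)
4*x - 4*y + 1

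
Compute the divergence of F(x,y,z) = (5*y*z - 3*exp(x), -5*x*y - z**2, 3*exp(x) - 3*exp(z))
-5*x - 3*exp(x) - 3*exp(z)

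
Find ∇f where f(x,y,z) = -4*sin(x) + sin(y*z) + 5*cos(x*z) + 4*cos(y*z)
(-5*z*sin(x*z) - 4*cos(x), z*(-4*sin(y*z) + cos(y*z)), -5*x*sin(x*z) - 4*y*sin(y*z) + y*cos(y*z))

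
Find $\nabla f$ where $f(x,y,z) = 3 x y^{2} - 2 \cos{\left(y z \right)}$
(3*y**2, 6*x*y + 2*z*sin(y*z), 2*y*sin(y*z))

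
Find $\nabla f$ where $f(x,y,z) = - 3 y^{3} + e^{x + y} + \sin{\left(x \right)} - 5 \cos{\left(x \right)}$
(exp(x + y) + 5*sin(x) + cos(x), -9*y**2 + exp(x + y), 0)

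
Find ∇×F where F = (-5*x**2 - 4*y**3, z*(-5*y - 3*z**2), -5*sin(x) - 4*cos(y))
(5*y + 9*z**2 + 4*sin(y), 5*cos(x), 12*y**2)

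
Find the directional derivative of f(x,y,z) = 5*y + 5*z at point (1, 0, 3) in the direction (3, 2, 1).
15*sqrt(14)/14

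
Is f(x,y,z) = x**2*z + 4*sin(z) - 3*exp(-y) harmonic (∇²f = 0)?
No, ∇²f = 2*z - 4*sin(z) - 3*exp(-y)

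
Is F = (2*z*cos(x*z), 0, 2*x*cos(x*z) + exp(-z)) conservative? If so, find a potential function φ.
Yes, F is conservative. φ = 2*sin(x*z) - exp(-z)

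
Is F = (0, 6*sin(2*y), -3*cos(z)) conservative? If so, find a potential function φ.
Yes, F is conservative. φ = -3*sin(z) - 3*cos(2*y)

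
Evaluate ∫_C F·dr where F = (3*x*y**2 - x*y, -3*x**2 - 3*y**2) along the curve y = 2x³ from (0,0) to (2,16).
-3840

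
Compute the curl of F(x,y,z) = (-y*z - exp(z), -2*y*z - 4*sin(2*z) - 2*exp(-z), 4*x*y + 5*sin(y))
(4*x + 2*y + 5*cos(y) + 8*cos(2*z) - 2*exp(-z), -5*y - exp(z), z)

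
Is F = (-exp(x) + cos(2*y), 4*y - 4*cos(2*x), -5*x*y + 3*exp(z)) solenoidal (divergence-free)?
No, ∇·F = -exp(x) + 3*exp(z) + 4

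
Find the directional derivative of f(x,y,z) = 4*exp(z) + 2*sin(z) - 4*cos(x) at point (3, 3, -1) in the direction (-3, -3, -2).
-2*sqrt(22)*(3*E*sin(3) + E*cos(1) + 2)*exp(-1)/11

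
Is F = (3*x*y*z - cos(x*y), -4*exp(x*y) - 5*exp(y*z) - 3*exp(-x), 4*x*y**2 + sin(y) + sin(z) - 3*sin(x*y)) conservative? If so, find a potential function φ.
No, ∇×F = (8*x*y - 3*x*cos(x*y) + 5*y*exp(y*z) + cos(y), y*(3*x - 4*y + 3*cos(x*y)), -3*x*z - x*sin(x*y) - 4*y*exp(x*y) + 3*exp(-x)) ≠ 0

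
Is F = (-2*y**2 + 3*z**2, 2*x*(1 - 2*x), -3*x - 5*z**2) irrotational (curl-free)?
No, ∇×F = (0, 6*z + 3, -8*x + 4*y + 2)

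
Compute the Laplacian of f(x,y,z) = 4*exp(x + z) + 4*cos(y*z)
-4*y**2*cos(y*z) - 4*z**2*cos(y*z) + 8*exp(x + z)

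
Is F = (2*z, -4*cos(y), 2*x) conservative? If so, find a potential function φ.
Yes, F is conservative. φ = 2*x*z - 4*sin(y)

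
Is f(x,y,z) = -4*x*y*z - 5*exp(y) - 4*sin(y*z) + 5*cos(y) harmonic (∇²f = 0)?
No, ∇²f = 4*y**2*sin(y*z) + 4*z**2*sin(y*z) - 5*exp(y) - 5*cos(y)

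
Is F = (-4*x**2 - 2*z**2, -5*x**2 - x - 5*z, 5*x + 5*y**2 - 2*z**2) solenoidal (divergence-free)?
No, ∇·F = -8*x - 4*z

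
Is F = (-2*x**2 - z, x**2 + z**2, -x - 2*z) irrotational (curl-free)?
No, ∇×F = (-2*z, 0, 2*x)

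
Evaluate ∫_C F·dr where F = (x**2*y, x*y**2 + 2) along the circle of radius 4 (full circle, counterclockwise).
0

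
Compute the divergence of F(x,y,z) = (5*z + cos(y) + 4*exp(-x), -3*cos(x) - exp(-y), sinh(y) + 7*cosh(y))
exp(-y) - 4*exp(-x)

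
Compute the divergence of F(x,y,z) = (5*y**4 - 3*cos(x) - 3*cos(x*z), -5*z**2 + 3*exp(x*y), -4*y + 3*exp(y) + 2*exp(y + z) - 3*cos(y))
3*x*exp(x*y) + 3*z*sin(x*z) + 2*exp(y + z) + 3*sin(x)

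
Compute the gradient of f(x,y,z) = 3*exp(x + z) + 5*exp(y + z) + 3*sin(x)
(3*exp(x + z) + 3*cos(x), 5*exp(y + z), 3*exp(x + z) + 5*exp(y + z))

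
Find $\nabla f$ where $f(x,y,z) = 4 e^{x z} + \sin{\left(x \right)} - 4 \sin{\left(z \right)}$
(4*z*exp(x*z) + cos(x), 0, 4*x*exp(x*z) - 4*cos(z))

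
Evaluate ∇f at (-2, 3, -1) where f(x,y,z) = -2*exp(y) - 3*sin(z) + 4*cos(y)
(0, -2*exp(3) - 4*sin(3), -3*cos(1))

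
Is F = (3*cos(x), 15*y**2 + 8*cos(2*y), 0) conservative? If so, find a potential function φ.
Yes, F is conservative. φ = 5*y**3 + 3*sin(x) + 4*sin(2*y)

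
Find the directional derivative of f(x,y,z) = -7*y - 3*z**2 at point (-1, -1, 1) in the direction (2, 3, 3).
-39*sqrt(22)/22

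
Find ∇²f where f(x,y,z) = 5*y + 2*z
0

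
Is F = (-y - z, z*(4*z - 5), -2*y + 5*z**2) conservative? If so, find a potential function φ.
No, ∇×F = (3 - 8*z, -1, 1) ≠ 0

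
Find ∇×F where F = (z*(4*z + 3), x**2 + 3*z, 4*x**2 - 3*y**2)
(-6*y - 3, -8*x + 8*z + 3, 2*x)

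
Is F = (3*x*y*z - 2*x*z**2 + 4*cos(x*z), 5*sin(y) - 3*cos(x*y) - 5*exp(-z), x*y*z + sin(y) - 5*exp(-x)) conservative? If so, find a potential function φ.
No, ∇×F = (x*z + cos(y) - 5*exp(-z), 3*x*y - 4*x*z - 4*x*sin(x*z) - y*z - 5*exp(-x), -3*x*z + 3*y*sin(x*y)) ≠ 0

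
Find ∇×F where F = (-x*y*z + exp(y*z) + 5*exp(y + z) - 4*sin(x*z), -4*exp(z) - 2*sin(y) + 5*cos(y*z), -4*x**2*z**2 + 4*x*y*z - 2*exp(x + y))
(4*x*z + 5*y*sin(y*z) + 4*exp(z) - 2*exp(x + y), -x*y + 8*x*z**2 - 4*x*cos(x*z) - 4*y*z + y*exp(y*z) + 2*exp(x + y) + 5*exp(y + z), x*z - z*exp(y*z) - 5*exp(y + z))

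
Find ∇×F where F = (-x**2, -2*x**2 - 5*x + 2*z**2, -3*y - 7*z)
(-4*z - 3, 0, -4*x - 5)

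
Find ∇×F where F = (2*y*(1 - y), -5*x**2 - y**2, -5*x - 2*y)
(-2, 5, -10*x + 4*y - 2)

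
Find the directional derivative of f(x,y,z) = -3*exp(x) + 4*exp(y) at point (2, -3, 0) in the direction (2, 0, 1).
-6*sqrt(5)*exp(2)/5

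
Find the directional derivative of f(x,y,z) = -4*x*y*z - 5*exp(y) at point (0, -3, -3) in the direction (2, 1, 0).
sqrt(5)*(-72*exp(3) - 5)*exp(-3)/5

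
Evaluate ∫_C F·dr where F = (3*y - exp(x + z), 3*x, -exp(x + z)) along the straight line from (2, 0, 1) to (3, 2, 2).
-exp(5) + 18 + exp(3)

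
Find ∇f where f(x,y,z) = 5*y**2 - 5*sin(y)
(0, 10*y - 5*cos(y), 0)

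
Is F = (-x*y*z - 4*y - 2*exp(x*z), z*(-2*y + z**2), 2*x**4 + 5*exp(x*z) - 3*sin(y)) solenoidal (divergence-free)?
No, ∇·F = 5*x*exp(x*z) - y*z - 2*z*exp(x*z) - 2*z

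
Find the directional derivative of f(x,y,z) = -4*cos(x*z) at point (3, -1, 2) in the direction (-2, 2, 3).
20*sqrt(17)*sin(6)/17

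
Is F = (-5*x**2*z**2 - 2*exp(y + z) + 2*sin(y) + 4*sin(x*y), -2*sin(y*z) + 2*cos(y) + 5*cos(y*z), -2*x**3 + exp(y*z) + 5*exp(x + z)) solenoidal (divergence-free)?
No, ∇·F = -10*x*z**2 + y*exp(y*z) + 4*y*cos(x*y) - 5*z*sin(y*z) - 2*z*cos(y*z) + 5*exp(x + z) - 2*sin(y)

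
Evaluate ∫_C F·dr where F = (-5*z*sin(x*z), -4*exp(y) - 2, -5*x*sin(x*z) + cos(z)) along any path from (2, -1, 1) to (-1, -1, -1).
-2*sin(1) - 5*cos(2) + 5*cos(1)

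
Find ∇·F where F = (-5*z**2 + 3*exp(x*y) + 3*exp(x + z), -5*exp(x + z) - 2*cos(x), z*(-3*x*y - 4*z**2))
-3*x*y + 3*y*exp(x*y) - 12*z**2 + 3*exp(x + z)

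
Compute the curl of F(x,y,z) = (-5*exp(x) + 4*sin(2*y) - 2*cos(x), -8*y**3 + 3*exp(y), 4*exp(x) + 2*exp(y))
(2*exp(y), -4*exp(x), -8*cos(2*y))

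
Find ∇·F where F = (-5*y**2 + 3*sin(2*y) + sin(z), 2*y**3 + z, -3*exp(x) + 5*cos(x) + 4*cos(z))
6*y**2 - 4*sin(z)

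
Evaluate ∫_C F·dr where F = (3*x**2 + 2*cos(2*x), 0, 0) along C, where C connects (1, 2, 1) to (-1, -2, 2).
-2 - 2*sin(2)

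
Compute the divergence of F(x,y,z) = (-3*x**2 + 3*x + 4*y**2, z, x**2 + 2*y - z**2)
-6*x - 2*z + 3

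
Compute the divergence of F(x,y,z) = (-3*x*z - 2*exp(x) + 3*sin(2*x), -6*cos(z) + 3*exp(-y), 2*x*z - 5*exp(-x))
2*x - 3*z - 2*exp(x) + 6*cos(2*x) - 3*exp(-y)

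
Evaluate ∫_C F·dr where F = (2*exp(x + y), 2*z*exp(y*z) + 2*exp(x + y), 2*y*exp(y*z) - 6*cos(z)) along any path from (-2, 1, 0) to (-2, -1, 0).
2*(1 - exp(2))*exp(-3)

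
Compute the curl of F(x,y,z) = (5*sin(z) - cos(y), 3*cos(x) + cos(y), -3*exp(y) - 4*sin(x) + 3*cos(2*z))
(-3*exp(y), 4*cos(x) + 5*cos(z), -3*sin(x) - sin(y))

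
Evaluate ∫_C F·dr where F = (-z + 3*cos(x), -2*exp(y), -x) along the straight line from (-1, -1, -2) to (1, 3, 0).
-2*exp(3) + 2*exp(-1) + 2 + 6*sin(1)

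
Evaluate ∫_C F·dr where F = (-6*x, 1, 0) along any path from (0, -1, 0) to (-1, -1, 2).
-3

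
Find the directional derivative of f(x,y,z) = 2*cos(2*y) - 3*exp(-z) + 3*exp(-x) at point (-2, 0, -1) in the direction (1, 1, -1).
sqrt(3)*E*(-E - 1)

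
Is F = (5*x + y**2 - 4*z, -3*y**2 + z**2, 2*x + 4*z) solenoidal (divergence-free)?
No, ∇·F = 9 - 6*y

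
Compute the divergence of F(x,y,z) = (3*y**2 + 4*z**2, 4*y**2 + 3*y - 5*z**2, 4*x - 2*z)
8*y + 1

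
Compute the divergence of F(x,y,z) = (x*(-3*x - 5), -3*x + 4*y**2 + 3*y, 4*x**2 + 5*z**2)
-6*x + 8*y + 10*z - 2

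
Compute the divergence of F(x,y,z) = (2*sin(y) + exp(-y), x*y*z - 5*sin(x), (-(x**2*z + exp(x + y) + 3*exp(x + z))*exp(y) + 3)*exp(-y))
-x**2 + x*z - 3*exp(x + z)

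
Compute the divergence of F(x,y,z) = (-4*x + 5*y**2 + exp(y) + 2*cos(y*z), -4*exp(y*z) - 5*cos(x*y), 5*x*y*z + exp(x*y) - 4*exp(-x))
5*x*y + 5*x*sin(x*y) - 4*z*exp(y*z) - 4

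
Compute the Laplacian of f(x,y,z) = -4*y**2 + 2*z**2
-4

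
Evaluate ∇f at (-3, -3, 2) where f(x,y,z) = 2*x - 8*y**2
(2, 48, 0)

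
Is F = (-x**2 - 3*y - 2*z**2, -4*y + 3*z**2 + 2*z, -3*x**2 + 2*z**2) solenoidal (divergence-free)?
No, ∇·F = -2*x + 4*z - 4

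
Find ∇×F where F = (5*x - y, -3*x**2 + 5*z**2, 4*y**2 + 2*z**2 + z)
(8*y - 10*z, 0, 1 - 6*x)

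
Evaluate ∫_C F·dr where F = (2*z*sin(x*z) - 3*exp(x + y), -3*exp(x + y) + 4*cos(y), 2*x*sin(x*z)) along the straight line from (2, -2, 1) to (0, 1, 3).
-3*E + 2*cos(2) + 1 + 4*sin(1) + 4*sin(2)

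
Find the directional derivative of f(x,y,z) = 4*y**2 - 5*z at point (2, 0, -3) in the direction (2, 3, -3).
15*sqrt(22)/22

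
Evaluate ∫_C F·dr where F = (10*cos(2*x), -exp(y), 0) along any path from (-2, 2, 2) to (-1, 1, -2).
-5*sin(2) + 5*sin(4) - E + exp(2)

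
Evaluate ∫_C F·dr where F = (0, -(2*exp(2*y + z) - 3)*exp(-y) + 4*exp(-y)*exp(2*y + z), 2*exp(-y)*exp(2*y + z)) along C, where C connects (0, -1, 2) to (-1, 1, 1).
(-3 + exp(2) + 2*exp(3))*exp(-1)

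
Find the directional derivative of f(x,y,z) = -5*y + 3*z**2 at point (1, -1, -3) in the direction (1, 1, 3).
-59*sqrt(11)/11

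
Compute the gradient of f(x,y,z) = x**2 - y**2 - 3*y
(2*x, -2*y - 3, 0)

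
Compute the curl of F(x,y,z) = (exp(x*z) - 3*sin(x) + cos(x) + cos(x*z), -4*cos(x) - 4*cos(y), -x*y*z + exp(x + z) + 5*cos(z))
(-x*z, x*exp(x*z) - x*sin(x*z) + y*z - exp(x + z), 4*sin(x))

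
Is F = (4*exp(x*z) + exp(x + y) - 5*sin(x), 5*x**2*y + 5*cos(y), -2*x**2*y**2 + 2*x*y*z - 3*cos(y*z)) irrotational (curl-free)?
No, ∇×F = (-4*x**2*y + 2*x*z + 3*z*sin(y*z), 4*x*y**2 + 4*x*exp(x*z) - 2*y*z, 10*x*y - exp(x + y))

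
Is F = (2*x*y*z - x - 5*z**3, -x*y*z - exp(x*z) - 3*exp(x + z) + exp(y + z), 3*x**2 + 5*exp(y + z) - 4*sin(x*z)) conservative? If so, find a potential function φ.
No, ∇×F = (x*y + x*exp(x*z) + 3*exp(x + z) + 4*exp(y + z), 2*x*y - 6*x - 15*z**2 + 4*z*cos(x*z), -2*x*z - y*z - z*exp(x*z) - 3*exp(x + z)) ≠ 0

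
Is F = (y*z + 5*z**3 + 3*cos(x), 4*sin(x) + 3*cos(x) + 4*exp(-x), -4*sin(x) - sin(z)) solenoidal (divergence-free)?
No, ∇·F = -3*sin(x) - cos(z)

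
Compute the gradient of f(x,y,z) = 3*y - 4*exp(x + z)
(-4*exp(x + z), 3, -4*exp(x + z))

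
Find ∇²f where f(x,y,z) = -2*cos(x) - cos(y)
2*cos(x) + cos(y)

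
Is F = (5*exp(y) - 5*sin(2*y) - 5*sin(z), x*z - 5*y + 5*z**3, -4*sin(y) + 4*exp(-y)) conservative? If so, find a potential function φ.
No, ∇×F = (-x - 15*z**2 - 4*cos(y) - 4*exp(-y), -5*cos(z), z - 5*exp(y) + 10*cos(2*y)) ≠ 0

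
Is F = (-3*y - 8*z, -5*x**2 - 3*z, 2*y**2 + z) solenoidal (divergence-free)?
No, ∇·F = 1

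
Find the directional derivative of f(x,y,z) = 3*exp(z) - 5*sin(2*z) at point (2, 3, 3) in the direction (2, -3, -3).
3*sqrt(22)*(-3*exp(3) + 10*cos(6))/22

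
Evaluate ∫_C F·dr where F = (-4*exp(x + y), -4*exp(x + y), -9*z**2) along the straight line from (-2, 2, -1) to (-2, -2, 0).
1 - 4*exp(-4)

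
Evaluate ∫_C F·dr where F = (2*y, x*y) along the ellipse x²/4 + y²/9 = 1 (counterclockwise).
-12*pi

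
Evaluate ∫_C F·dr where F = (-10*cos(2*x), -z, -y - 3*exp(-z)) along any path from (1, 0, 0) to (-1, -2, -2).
-7 + 10*sin(2) + 3*exp(2)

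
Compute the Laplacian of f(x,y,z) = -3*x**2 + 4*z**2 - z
2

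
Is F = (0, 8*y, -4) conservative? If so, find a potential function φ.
Yes, F is conservative. φ = 4*y**2 - 4*z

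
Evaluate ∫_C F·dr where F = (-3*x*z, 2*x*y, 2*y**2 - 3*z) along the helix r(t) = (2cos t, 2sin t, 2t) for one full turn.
4*pi*(1 - 6*pi)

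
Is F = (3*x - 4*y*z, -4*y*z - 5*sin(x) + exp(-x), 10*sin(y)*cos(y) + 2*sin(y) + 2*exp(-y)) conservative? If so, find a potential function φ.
No, ∇×F = (4*y + 2*cos(y) + 10*cos(2*y) - 2*exp(-y), -4*y, 4*z - 5*cos(x) - exp(-x)) ≠ 0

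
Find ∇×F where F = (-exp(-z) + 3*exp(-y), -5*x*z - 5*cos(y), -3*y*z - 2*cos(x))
(5*x - 3*z, -2*sin(x) + exp(-z), -5*z + 3*exp(-y))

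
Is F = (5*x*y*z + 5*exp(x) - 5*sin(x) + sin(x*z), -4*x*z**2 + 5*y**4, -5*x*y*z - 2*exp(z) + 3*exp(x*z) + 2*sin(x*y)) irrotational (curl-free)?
No, ∇×F = (x*(3*z + 2*cos(x*y)), 5*x*y + x*cos(x*z) + 5*y*z - 2*y*cos(x*y) - 3*z*exp(x*z), z*(-5*x - 4*z))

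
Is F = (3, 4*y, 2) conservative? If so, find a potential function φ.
Yes, F is conservative. φ = 3*x + 2*y**2 + 2*z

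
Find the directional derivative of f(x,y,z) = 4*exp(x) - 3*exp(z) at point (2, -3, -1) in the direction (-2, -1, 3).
sqrt(14)*(-8*exp(3) - 9)*exp(-1)/14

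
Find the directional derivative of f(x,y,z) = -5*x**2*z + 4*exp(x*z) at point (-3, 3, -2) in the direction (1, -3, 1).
5*sqrt(11)*(-4*exp(6) - 21)/11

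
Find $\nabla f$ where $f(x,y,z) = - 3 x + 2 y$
(-3, 2, 0)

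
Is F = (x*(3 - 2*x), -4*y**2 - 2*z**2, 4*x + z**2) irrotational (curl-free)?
No, ∇×F = (4*z, -4, 0)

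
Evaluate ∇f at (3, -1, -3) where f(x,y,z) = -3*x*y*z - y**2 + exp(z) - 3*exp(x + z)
(-12, 29, exp(-3) + 6)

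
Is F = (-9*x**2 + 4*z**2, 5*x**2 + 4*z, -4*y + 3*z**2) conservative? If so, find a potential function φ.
No, ∇×F = (-8, 8*z, 10*x) ≠ 0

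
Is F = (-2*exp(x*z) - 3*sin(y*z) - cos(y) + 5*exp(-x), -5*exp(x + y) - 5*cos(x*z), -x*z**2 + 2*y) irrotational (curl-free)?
No, ∇×F = (-5*x*sin(x*z) + 2, -2*x*exp(x*z) - 3*y*cos(y*z) + z**2, 5*z*sin(x*z) + 3*z*cos(y*z) - 5*exp(x + y) - sin(y))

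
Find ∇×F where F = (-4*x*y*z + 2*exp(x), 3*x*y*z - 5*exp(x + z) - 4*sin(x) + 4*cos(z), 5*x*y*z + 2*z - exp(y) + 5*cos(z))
(-3*x*y + 5*x*z - exp(y) + 5*exp(x + z) + 4*sin(z), y*(-4*x - 5*z), 4*x*z + 3*y*z - 5*exp(x + z) - 4*cos(x))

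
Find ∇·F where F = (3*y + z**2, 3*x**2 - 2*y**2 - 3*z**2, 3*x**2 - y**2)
-4*y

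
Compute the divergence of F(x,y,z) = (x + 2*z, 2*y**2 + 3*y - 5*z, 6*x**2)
4*y + 4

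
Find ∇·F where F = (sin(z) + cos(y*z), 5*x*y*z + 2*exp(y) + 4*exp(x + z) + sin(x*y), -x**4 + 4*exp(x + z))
5*x*z + x*cos(x*y) + 2*exp(y) + 4*exp(x + z)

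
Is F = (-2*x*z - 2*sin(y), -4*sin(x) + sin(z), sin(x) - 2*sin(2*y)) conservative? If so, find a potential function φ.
No, ∇×F = (-4*cos(2*y) - cos(z), -2*x - cos(x), -4*cos(x) + 2*cos(y)) ≠ 0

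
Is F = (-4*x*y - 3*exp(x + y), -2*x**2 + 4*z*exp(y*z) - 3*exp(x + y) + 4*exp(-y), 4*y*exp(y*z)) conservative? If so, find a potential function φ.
Yes, F is conservative. φ = -2*x**2*y + 4*exp(y*z) - 3*exp(x + y) - 4*exp(-y)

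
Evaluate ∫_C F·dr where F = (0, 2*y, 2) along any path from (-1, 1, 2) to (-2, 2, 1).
1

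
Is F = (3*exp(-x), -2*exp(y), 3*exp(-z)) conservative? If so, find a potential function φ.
Yes, F is conservative. φ = -2*exp(y) - 3*exp(-z) - 3*exp(-x)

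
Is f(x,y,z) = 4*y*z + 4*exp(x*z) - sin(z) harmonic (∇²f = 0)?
No, ∇²f = 4*x**2*exp(x*z) + 4*z**2*exp(x*z) + sin(z)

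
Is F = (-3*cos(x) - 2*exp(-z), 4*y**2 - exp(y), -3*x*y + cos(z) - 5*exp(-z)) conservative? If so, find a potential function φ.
No, ∇×F = (-3*x, 3*y + 2*exp(-z), 0) ≠ 0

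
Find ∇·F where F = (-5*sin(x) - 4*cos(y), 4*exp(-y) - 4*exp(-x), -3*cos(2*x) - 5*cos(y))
-5*cos(x) - 4*exp(-y)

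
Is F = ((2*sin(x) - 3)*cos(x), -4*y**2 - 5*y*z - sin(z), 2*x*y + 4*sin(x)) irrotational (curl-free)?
No, ∇×F = (2*x + 5*y + cos(z), -2*y - 4*cos(x), 0)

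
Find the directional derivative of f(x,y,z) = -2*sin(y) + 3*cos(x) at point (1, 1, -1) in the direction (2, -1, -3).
sqrt(14)*(-3*sin(1) + cos(1))/7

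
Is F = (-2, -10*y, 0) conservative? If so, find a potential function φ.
Yes, F is conservative. φ = -2*x - 5*y**2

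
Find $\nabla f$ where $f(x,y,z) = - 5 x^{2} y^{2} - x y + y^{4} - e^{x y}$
(y*(-10*x*y - exp(x*y) - 1), -10*x**2*y - x*exp(x*y) - x + 4*y**3, 0)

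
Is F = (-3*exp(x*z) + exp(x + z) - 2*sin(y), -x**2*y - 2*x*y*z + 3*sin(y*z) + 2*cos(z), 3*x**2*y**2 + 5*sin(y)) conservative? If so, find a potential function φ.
No, ∇×F = (6*x**2*y + 2*x*y - 3*y*cos(y*z) + 2*sin(z) + 5*cos(y), -6*x*y**2 - 3*x*exp(x*z) + exp(x + z), -2*x*y - 2*y*z + 2*cos(y)) ≠ 0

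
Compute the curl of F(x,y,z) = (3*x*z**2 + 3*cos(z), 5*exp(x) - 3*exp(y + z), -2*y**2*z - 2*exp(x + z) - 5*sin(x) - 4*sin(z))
(-4*y*z + 3*exp(y + z), 6*x*z + 2*exp(x + z) - 3*sin(z) + 5*cos(x), 5*exp(x))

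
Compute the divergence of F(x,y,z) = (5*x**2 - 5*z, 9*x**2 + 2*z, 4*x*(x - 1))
10*x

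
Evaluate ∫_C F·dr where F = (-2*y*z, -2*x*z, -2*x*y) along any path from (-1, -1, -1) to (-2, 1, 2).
6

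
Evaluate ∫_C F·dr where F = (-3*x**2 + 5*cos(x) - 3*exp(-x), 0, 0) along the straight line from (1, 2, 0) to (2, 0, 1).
-7 - 5*sin(1) - 3*exp(-1) + 3*exp(-2) + 5*sin(2)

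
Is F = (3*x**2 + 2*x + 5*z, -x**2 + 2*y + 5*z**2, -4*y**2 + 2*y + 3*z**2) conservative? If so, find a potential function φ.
No, ∇×F = (-8*y - 10*z + 2, 5, -2*x) ≠ 0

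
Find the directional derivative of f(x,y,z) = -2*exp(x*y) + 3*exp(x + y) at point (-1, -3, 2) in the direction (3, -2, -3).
sqrt(22)*(3 + 14*exp(7))*exp(-4)/22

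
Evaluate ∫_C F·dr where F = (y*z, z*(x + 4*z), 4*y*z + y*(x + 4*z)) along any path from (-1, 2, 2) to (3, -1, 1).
-35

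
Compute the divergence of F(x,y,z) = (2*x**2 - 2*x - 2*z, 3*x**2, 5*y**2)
4*x - 2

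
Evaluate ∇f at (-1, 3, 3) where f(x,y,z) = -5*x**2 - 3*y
(10, -3, 0)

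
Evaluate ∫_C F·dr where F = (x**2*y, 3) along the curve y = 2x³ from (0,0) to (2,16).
208/3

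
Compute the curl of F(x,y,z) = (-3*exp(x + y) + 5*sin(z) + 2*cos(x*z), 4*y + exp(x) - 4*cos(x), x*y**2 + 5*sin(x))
(2*x*y, -2*x*sin(x*z) - y**2 - 5*cos(x) + 5*cos(z), exp(x) + 3*exp(x + y) + 4*sin(x))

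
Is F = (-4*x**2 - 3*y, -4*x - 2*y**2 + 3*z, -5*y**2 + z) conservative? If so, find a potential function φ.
No, ∇×F = (-10*y - 3, 0, -1) ≠ 0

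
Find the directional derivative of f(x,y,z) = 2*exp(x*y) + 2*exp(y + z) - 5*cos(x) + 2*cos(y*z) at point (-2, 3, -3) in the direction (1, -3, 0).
sqrt(10)*(-5*exp(6)*sin(2) + 18 + 6*(-1 + 3*sin(9))*exp(6))*exp(-6)/10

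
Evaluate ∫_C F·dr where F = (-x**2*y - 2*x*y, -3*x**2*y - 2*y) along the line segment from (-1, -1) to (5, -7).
-396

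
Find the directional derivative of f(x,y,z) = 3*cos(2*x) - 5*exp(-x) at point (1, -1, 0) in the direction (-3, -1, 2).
3*sqrt(14)*(-5 + 6*E*sin(2))*exp(-1)/14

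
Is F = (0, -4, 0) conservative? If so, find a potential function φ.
Yes, F is conservative. φ = -4*y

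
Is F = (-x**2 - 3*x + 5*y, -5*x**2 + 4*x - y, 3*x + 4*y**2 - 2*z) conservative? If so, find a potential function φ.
No, ∇×F = (8*y, -3, -10*x - 1) ≠ 0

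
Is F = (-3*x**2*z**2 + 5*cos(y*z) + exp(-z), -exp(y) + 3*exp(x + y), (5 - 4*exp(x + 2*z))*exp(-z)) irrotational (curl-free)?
No, ∇×F = (0, -6*x**2*z - 5*y*sin(y*z) + 4*exp(x + z) - exp(-z), 5*z*sin(y*z) + 3*exp(x + y))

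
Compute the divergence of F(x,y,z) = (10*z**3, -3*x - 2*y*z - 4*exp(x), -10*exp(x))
-2*z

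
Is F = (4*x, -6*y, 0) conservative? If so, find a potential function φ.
Yes, F is conservative. φ = 2*x**2 - 3*y**2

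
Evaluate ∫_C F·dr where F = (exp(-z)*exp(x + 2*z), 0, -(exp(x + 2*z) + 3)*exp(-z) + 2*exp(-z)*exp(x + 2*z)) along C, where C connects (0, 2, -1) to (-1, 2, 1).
-5*sinh(1) - cosh(1) + 1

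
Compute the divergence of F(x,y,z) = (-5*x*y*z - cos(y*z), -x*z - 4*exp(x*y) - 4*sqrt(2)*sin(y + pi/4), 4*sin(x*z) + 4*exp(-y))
-4*x*exp(x*y) + 4*x*cos(x*z) - 5*y*z - 4*sqrt(2)*cos(y + pi/4)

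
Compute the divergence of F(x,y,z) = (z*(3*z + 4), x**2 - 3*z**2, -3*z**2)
-6*z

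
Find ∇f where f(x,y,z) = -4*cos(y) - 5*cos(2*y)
(0, 4*(5*cos(y) + 1)*sin(y), 0)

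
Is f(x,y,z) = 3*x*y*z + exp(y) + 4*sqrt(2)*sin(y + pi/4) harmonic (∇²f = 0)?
No, ∇²f = exp(y) - 4*sqrt(2)*sin(y + pi/4)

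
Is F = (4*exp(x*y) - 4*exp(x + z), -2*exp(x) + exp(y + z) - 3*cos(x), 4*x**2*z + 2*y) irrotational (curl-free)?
No, ∇×F = (2 - exp(y + z), -8*x*z - 4*exp(x + z), -4*x*exp(x*y) - 2*exp(x) + 3*sin(x))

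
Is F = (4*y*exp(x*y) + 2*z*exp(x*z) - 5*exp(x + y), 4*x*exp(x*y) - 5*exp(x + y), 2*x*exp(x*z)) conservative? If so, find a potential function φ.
Yes, F is conservative. φ = 4*exp(x*y) + 2*exp(x*z) - 5*exp(x + y)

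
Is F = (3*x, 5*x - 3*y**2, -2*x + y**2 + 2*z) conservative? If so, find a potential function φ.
No, ∇×F = (2*y, 2, 5) ≠ 0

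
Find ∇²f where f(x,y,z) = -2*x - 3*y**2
-6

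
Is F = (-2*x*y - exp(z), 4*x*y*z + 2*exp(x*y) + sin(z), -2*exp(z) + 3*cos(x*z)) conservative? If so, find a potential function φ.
No, ∇×F = (-4*x*y - cos(z), 3*z*sin(x*z) - exp(z), 2*x + 4*y*z + 2*y*exp(x*y)) ≠ 0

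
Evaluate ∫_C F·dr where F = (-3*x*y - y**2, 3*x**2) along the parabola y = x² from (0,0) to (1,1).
11/20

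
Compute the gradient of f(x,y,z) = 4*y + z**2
(0, 4, 2*z)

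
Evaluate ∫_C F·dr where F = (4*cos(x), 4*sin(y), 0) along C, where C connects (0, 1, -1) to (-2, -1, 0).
-4*sin(2)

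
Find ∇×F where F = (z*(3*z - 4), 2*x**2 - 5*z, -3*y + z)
(2, 6*z - 4, 4*x)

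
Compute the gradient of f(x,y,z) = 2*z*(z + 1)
(0, 0, 4*z + 2)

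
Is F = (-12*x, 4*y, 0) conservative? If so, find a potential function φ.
Yes, F is conservative. φ = -6*x**2 + 2*y**2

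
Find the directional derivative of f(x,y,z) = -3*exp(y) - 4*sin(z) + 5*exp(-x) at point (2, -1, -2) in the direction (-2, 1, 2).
-exp(-1) + 10*exp(-2)/3 - 8*cos(2)/3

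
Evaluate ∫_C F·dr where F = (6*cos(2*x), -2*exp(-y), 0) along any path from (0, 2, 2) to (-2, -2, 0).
-3*sin(4) + 4*sinh(2)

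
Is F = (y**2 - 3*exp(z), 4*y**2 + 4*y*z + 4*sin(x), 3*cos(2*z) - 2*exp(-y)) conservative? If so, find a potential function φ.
No, ∇×F = (-4*y + 2*exp(-y), -3*exp(z), -2*y + 4*cos(x)) ≠ 0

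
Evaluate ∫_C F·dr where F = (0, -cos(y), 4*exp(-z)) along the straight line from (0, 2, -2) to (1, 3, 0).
-4 - sin(3) + sin(2) + 4*exp(2)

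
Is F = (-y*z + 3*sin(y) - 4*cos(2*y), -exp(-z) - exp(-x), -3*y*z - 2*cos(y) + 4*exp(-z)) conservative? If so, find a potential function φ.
No, ∇×F = (-3*z + 2*sin(y) - exp(-z), -y, z - 8*sin(2*y) - 3*cos(y) + exp(-x)) ≠ 0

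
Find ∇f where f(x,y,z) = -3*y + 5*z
(0, -3, 5)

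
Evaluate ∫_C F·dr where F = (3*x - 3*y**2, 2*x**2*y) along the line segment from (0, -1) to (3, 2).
27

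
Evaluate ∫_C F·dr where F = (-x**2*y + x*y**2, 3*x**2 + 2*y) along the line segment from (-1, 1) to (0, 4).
91/6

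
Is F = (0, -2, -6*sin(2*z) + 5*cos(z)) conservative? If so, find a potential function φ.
Yes, F is conservative. φ = -2*y + 5*sin(z) + 3*cos(2*z)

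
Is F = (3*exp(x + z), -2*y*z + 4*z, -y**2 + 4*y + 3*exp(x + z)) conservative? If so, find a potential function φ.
Yes, F is conservative. φ = -y**2*z + 4*y*z + 3*exp(x + z)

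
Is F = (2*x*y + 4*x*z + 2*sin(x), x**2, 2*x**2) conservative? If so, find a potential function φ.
Yes, F is conservative. φ = x**2*y + 2*x**2*z - 2*cos(x)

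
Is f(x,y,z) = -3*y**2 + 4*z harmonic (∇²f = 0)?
No, ∇²f = -6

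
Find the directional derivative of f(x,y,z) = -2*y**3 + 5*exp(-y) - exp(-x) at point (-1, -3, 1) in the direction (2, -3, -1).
sqrt(14)*(2*E + 162 + 15*exp(3))/14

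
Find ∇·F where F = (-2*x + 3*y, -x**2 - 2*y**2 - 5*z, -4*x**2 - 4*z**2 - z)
-4*y - 8*z - 3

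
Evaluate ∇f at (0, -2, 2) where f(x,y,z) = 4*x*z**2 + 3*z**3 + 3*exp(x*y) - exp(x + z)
(10 - exp(2), 0, 36 - exp(2))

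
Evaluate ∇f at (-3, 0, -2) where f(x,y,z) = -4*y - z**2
(0, -4, 4)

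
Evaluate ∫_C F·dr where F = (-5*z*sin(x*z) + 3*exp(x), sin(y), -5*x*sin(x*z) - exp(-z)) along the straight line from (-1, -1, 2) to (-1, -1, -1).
-exp(-2) - 5*cos(2) + 5*cos(1) + E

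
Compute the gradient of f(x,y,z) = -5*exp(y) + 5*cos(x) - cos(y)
(-5*sin(x), -5*exp(y) + sin(y), 0)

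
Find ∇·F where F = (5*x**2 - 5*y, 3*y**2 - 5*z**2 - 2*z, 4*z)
10*x + 6*y + 4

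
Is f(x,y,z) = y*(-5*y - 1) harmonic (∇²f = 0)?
No, ∇²f = -10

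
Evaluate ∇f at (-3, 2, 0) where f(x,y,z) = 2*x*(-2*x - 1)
(22, 0, 0)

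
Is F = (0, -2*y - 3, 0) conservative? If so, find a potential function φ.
Yes, F is conservative. φ = y*(-y - 3)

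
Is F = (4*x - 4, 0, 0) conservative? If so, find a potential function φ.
Yes, F is conservative. φ = 2*x*(x - 2)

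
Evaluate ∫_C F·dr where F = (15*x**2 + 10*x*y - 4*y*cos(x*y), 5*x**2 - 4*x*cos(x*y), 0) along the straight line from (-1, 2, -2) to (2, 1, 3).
55 - 8*sin(2)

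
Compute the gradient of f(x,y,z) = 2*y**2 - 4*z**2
(0, 4*y, -8*z)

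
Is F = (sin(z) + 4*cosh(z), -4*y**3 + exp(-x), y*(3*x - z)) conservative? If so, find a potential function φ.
No, ∇×F = (3*x - z, -3*y + cos(z) + 4*sinh(z), -exp(-x)) ≠ 0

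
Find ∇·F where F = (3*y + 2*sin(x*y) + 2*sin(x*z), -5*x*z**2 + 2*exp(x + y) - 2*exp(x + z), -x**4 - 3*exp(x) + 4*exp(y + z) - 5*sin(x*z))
-5*x*cos(x*z) + 2*y*cos(x*y) + 2*z*cos(x*z) + 2*exp(x + y) + 4*exp(y + z)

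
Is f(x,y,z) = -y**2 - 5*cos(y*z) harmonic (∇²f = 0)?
No, ∇²f = 5*y**2*cos(y*z) + 5*z**2*cos(y*z) - 2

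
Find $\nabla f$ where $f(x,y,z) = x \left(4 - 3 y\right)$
(4 - 3*y, -3*x, 0)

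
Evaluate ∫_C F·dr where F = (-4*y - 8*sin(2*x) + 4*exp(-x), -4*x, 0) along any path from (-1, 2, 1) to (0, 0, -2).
-8 - 4*cos(2) + 4*E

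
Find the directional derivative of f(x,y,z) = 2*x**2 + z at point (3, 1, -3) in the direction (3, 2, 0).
36*sqrt(13)/13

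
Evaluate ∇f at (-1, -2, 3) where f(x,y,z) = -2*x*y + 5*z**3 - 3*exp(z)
(4, 2, 135 - 3*exp(3))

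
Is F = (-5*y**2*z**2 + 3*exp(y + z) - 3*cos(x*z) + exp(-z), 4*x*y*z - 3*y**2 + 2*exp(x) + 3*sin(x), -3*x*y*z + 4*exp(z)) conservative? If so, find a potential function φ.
No, ∇×F = (x*(-4*y - 3*z), 3*x*sin(x*z) - 10*y**2*z + 3*y*z + 3*exp(y + z) - exp(-z), 10*y*z**2 + 4*y*z + 2*exp(x) - 3*exp(y + z) + 3*cos(x)) ≠ 0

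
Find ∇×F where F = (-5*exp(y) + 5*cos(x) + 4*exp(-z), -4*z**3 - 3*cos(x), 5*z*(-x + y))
(z*(12*z + 5), 5*z - 4*exp(-z), 5*exp(y) + 3*sin(x))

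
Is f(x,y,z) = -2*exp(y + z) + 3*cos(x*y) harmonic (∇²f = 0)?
No, ∇²f = -3*x**2*cos(x*y) - 3*y**2*cos(x*y) - 4*exp(y + z)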